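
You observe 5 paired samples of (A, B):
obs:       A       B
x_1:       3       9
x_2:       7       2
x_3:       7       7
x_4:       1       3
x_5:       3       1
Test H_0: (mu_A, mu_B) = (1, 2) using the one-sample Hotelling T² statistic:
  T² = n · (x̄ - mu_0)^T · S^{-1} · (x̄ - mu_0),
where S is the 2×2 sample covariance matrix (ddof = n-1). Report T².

Step 1 — sample mean vector:
  mean(A) = (3 + 7 + 7 + 1 + 3) / 5 = 21/5 = 4.2
  mean(B) = (9 + 2 + 7 + 3 + 1) / 5 = 22/5 = 4.4
  x̄ = (4.2, 4.4),  deviation x̄ - mu_0 = (4.2, 4.4) - (1, 2) = (3.2, 2.4).

Step 2 — sample covariance matrix, S[i,j] = (1/(n-1)) · Σ_k (x_{k,i} - mean_i) · (x_{k,j} - mean_j), divisor n-1 = 4:
  S[A,A] = ((-1.2)·(-1.2) + (2.8)·(2.8) + (2.8)·(2.8) + (-3.2)·(-3.2) + (-1.2)·(-1.2)) / 4 = 28.8/4 = 7.2
  S[A,B] = ((-1.2)·(4.6) + (2.8)·(-2.4) + (2.8)·(2.6) + (-3.2)·(-1.4) + (-1.2)·(-3.4)) / 4 = 3.6/4 = 0.9
  S[B,B] = ((4.6)·(4.6) + (-2.4)·(-2.4) + (2.6)·(2.6) + (-1.4)·(-1.4) + (-3.4)·(-3.4)) / 4 = 47.2/4 = 11.8
  S = [[7.2, 0.9],
 [0.9, 11.8]].

Step 3 — invert S. det(S) = 7.2·11.8 - (0.9)² = 84.15.
  S^{-1} = (1/det) · [[d, -b], [-b, a]] = [[0.1402, -0.0107],
 [-0.0107, 0.0856]].

Step 4 — quadratic form (x̄ - mu_0)^T · S^{-1} · (x̄ - mu_0):
  S^{-1} · (x̄ - mu_0) = (0.4231, 0.1711),
  (x̄ - mu_0)^T · [...] = (3.2)·(0.4231) + (2.4)·(0.1711) = 1.7645.

Step 5 — scale by n: T² = 5 · 1.7645 = 8.8223.

T² ≈ 8.8223


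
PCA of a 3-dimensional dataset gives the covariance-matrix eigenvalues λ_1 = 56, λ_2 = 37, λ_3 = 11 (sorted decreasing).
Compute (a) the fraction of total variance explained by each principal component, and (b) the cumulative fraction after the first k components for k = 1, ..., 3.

Step 1 — total variance = trace(Sigma) = Σ λ_i = 56 + 37 + 11 = 104.

Step 2 — fraction explained by component i = λ_i / Σ λ:
  PC1: 56/104 = 0.5385
  PC2: 37/104 = 0.3558
  PC3: 11/104 = 0.1058

Step 3 — cumulative fraction after k components = (λ_1 + ... + λ_k) / Σ λ:
  k = 1: 56/104 = 0.5385
  k = 2: (56 + 37)/104 = 93/104 = 0.8942
  k = 3: (56 + 37 + 11)/104 = 104/104 = 1

Summary (fraction, with percent):

explained: PC1 0.5385 (53.85%), PC2 0.3558 (35.58%), PC3 0.1058 (10.58%);  cumulative: 0.5385, 0.8942, 1


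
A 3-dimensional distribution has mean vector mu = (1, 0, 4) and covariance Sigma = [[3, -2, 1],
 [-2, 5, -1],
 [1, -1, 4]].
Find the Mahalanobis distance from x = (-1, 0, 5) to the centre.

Step 1 — centre the observation: (x - mu) = (-2, 0, 1).

Step 2 — invert Sigma (cofactor / det for 3×3, or solve directly):
  Sigma^{-1} = [[0.475, 0.175, -0.075],
 [0.175, 0.275, 0.025],
 [-0.075, 0.025, 0.275]].

Step 3 — form the quadratic (x - mu)^T · Sigma^{-1} · (x - mu):
  Sigma^{-1} · (x - mu) = (-1.025, -0.325, 0.425).
  (x - mu)^T · [Sigma^{-1} · (x - mu)] = (-2)·(-1.025) + (0)·(-0.325) + (1)·(0.425) = 2.475.

Step 4 — take square root: d = √(2.475) ≈ 1.5732.

d(x, mu) = √(2.475) ≈ 1.5732


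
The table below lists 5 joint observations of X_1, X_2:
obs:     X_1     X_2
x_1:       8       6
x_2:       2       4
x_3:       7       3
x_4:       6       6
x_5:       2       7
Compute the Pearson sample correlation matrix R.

Step 1 — column means:
  mean(X_1) = (8 + 2 + 7 + 6 + 2) / 5 = 25/5 = 5
  mean(X_2) = (6 + 4 + 3 + 6 + 7) / 5 = 26/5 = 5.2

Step 2 — sample variances and covariances s[i,j] = (1/(n-1)) · Σ_k (x_{k,i} - mean_i) · (x_{k,j} - mean_j), with n-1 = 4:
  s[X_1,X_1] = ((3)·(3) + (-3)·(-3) + (2)·(2) + (1)·(1) + (-3)·(-3)) / 4 = 32/4 = 8
  s[X_1,X_2] = ((3)·(0.8) + (-3)·(-1.2) + (2)·(-2.2) + (1)·(0.8) + (-3)·(1.8)) / 4 = -3/4 = -0.75
  s[X_2,X_2] = ((0.8)·(0.8) + (-1.2)·(-1.2) + (-2.2)·(-2.2) + (0.8)·(0.8) + (1.8)·(1.8)) / 4 = 10.8/4 = 2.7
  Sample standard deviations s_i = √(s[i,i]):
  s(X_1) = √(8) = 2.8284
  s(X_2) = √(2.7) = 1.6432

Step 3 — r_{ij} = s_{ij} / (s_i · s_j):
  r[X_1,X_1] = 1 (diagonal).
  r[X_1,X_2] = -0.75 / (2.8284 · 1.6432) = -0.75 / 4.6476 = -0.1614
  r[X_2,X_2] = 1 (diagonal).

R is symmetric with unit diagonal. Assembling:

R = [[1, -0.1614],
 [-0.1614, 1]]


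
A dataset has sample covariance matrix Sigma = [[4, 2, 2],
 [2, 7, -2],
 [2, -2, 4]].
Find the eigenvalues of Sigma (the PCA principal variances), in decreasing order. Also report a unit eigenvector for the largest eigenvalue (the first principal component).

Step 1 — characteristic polynomial p(λ) = det(λI - Sigma) = λ³ - tr·λ² + c_1·λ - det, where tr = trace, c_1 = sum of the principal 2×2 minors, det = det(Sigma):
  tr = 4 + 7 + 4 = 15,
  c_1 = (4·7 - (2)²) + (4·4 - (2)²) + (7·4 - (-2)²) = 24 + 12 + 24 = 60,
  det = 4·(7·4 - (-2)²) - (2)·((2)·4 - (-2)·(2)) + (2)·((2)·(-2) - 7·(2)) = 4·(24) - (2)·(12) + (2)·(-18) = 36.
  So p(λ) = λ³ - 15λ² + 60λ - 36.
Step 2 — look for an integer root (rational root theorem: any rational root is an integer divisor of 36). Testing λ = 6:
  p(6) = 216 - 540 + 360 - 36 = 0  ✓
  Dividing out (λ - 6): p(λ) = (λ - 6)(λ² - 9λ + 6).
Step 3 — remaining eigenvalues from the quadratic λ² - 9λ + 6 = 0:
  Δ = 9² - 4·6 = 81 - 24 = 57,  λ = (9 ± √57)/2 = (9 ± 7.5498)/2 ≈ 8.2749 or 0.7251.
  Sorted: λ_1 = 8.2749,  λ_2 = 6,  λ_3 = 0.7251  (check: sum = 15 = tr ✓).

Step 4 — unit eigenvector for λ_1 ≈ 8.2749: v spans the null space of (Sigma - λ_1 I), whose rows are
  r_1 = (-4.2749, 2, 2),  r_2 = (2, -1.2749, -2),  r_3 = (2, -2, -4.2749).
  v is orthogonal to every row, so take v ∝ r_1 × r_2 = ((2)·(-2) - (2)·(-1.2749), (2)·(2) - (-4.2749)·(-2), (-4.2749)·(-1.2749) - (2)·(2)) ≈ (-1.4502, -4.5498, 1.4502).
  Rescale (multiply by -1 so the first nonzero entry is positive): u = (1.4502, 4.5498, -1.4502).
  ||u|| = √((1.4502)² + (4.5498)² + (-1.4502)²) = √(24.907) ≈ 4.9907,  v_1 = u/||u|| ≈ (0.2906, 0.9117, -0.2906) (||v_1|| = 1).

λ_1 = 8.2749,  λ_2 = 6,  λ_3 = 0.7251;  v_1 ≈ (0.2906, 0.9117, -0.2906)


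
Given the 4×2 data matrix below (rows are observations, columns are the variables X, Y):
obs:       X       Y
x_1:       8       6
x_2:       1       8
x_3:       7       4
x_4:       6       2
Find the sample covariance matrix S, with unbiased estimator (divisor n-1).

Step 1 — column means:
  mean(X) = (8 + 1 + 7 + 6) / 4 = 22/4 = 5.5
  mean(Y) = (6 + 8 + 4 + 2) / 4 = 20/4 = 5

Step 2 — sample covariance S[i,j] = (1/(n-1)) · Σ_k (x_{k,i} - mean_i) · (x_{k,j} - mean_j), with n-1 = 3.
  S[X,X] = ((2.5)·(2.5) + (-4.5)·(-4.5) + (1.5)·(1.5) + (0.5)·(0.5)) / 3 = 29/3 = 9.6667
  S[X,Y] = ((2.5)·(1) + (-4.5)·(3) + (1.5)·(-1) + (0.5)·(-3)) / 3 = -14/3 = -4.6667
  S[Y,Y] = ((1)·(1) + (3)·(3) + (-1)·(-1) + (-3)·(-3)) / 3 = 20/3 = 6.6667

S is symmetric (S[j,i] = S[i,j]). Assembling:

S = [[9.6667, -4.6667],
 [-4.6667, 6.6667]]


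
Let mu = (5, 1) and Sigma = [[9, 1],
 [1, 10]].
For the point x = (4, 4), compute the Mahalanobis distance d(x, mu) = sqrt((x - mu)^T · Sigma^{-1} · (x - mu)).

Step 1 — centre the observation: (x - mu) = (-1, 3).

Step 2 — invert Sigma. det(Sigma) = 9·10 - (1)² = 89.
  Sigma^{-1} = (1/det) · [[d, -b], [-b, a]] = [[0.1124, -0.0112],
 [-0.0112, 0.1011]].

Step 3 — form the quadratic (x - mu)^T · Sigma^{-1} · (x - mu):
  Sigma^{-1} · (x - mu) = (-0.1461, 0.3146).
  (x - mu)^T · [Sigma^{-1} · (x - mu)] = (-1)·(-0.1461) + (3)·(0.3146) = 1.0899.

Step 4 — take square root: d = √(1.0899) ≈ 1.044.

d(x, mu) = √(1.0899) ≈ 1.044


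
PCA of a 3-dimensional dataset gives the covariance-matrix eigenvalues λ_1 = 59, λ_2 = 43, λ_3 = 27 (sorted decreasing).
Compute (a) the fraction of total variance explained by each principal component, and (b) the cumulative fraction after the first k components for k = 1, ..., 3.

Step 1 — total variance = trace(Sigma) = Σ λ_i = 59 + 43 + 27 = 129.

Step 2 — fraction explained by component i = λ_i / Σ λ:
  PC1: 59/129 = 0.4574
  PC2: 43/129 = 0.3333
  PC3: 27/129 = 0.2093

Step 3 — cumulative fraction after k components = (λ_1 + ... + λ_k) / Σ λ:
  k = 1: 59/129 = 0.4574
  k = 2: (59 + 43)/129 = 102/129 = 0.7907
  k = 3: (59 + 43 + 27)/129 = 129/129 = 1

Summary (fraction, with percent):

explained: PC1 0.4574 (45.74%), PC2 0.3333 (33.33%), PC3 0.2093 (20.93%);  cumulative: 0.4574, 0.7907, 1


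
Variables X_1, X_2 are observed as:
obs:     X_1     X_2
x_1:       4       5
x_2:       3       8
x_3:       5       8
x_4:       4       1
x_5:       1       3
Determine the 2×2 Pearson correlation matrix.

Step 1 — column means:
  mean(X_1) = (4 + 3 + 5 + 4 + 1) / 5 = 17/5 = 3.4
  mean(X_2) = (5 + 8 + 8 + 1 + 3) / 5 = 25/5 = 5

Step 2 — sample variances and covariances s[i,j] = (1/(n-1)) · Σ_k (x_{k,i} - mean_i) · (x_{k,j} - mean_j), with n-1 = 4:
  s[X_1,X_1] = ((0.6)·(0.6) + (-0.4)·(-0.4) + (1.6)·(1.6) + (0.6)·(0.6) + (-2.4)·(-2.4)) / 4 = 9.2/4 = 2.3
  s[X_1,X_2] = ((0.6)·(0) + (-0.4)·(3) + (1.6)·(3) + (0.6)·(-4) + (-2.4)·(-2)) / 4 = 6/4 = 1.5
  s[X_2,X_2] = ((0)·(0) + (3)·(3) + (3)·(3) + (-4)·(-4) + (-2)·(-2)) / 4 = 38/4 = 9.5
  Sample standard deviations s_i = √(s[i,i]):
  s(X_1) = √(2.3) = 1.5166
  s(X_2) = √(9.5) = 3.0822

Step 3 — r_{ij} = s_{ij} / (s_i · s_j):
  r[X_1,X_1] = 1 (diagonal).
  r[X_1,X_2] = 1.5 / (1.5166 · 3.0822) = 1.5 / 4.6744 = 0.3209
  r[X_2,X_2] = 1 (diagonal).

R is symmetric with unit diagonal. Assembling:

R = [[1, 0.3209],
 [0.3209, 1]]


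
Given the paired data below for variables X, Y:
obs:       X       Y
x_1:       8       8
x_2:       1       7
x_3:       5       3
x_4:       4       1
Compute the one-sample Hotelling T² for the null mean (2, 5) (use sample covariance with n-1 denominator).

Step 1 — sample mean vector:
  mean(X) = (8 + 1 + 5 + 4) / 4 = 18/4 = 4.5
  mean(Y) = (8 + 7 + 3 + 1) / 4 = 19/4 = 4.75
  x̄ = (4.5, 4.75),  deviation x̄ - mu_0 = (4.5, 4.75) - (2, 5) = (2.5, -0.25).

Step 2 — sample covariance matrix, S[i,j] = (1/(n-1)) · Σ_k (x_{k,i} - mean_i) · (x_{k,j} - mean_j), divisor n-1 = 3:
  S[X,X] = ((3.5)·(3.5) + (-3.5)·(-3.5) + (0.5)·(0.5) + (-0.5)·(-0.5)) / 3 = 25/3 = 8.3333
  S[X,Y] = ((3.5)·(3.25) + (-3.5)·(2.25) + (0.5)·(-1.75) + (-0.5)·(-3.75)) / 3 = 4.5/3 = 1.5
  S[Y,Y] = ((3.25)·(3.25) + (2.25)·(2.25) + (-1.75)·(-1.75) + (-3.75)·(-3.75)) / 3 = 32.75/3 = 10.9167
  S = [[8.3333, 1.5],
 [1.5, 10.9167]].

Step 3 — invert S. det(S) = 8.3333·10.9167 - (1.5)² = 88.7222.
  S^{-1} = (1/det) · [[d, -b], [-b, a]] = [[0.123, -0.0169],
 [-0.0169, 0.0939]].

Step 4 — quadratic form (x̄ - mu_0)^T · S^{-1} · (x̄ - mu_0):
  S^{-1} · (x̄ - mu_0) = (0.3118, -0.0657),
  (x̄ - mu_0)^T · [...] = (2.5)·(0.3118) + (-0.25)·(-0.0657) = 0.796.

Step 5 — scale by n: T² = 4 · 0.796 = 3.1841.

T² ≈ 3.1841


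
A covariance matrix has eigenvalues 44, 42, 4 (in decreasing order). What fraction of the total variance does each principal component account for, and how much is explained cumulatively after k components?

Step 1 — total variance = trace(Sigma) = Σ λ_i = 44 + 42 + 4 = 90.

Step 2 — fraction explained by component i = λ_i / Σ λ:
  PC1: 44/90 = 0.4889
  PC2: 42/90 = 0.4667
  PC3: 4/90 = 0.0444

Step 3 — cumulative fraction after k components = (λ_1 + ... + λ_k) / Σ λ:
  k = 1: 44/90 = 0.4889
  k = 2: (44 + 42)/90 = 86/90 = 0.9556
  k = 3: (44 + 42 + 4)/90 = 90/90 = 1

Summary (fraction, with percent):

explained: PC1 0.4889 (48.89%), PC2 0.4667 (46.67%), PC3 0.0444 (4.44%);  cumulative: 0.4889, 0.9556, 1


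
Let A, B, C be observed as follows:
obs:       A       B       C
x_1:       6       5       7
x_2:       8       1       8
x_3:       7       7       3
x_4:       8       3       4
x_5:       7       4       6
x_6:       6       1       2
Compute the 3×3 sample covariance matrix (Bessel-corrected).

Step 1 — column means:
  mean(A) = (6 + 8 + 7 + 8 + 7 + 6) / 6 = 42/6 = 7
  mean(B) = (5 + 1 + 7 + 3 + 4 + 1) / 6 = 21/6 = 3.5
  mean(C) = (7 + 8 + 3 + 4 + 6 + 2) / 6 = 30/6 = 5

Step 2 — sample covariance S[i,j] = (1/(n-1)) · Σ_k (x_{k,i} - mean_i) · (x_{k,j} - mean_j), with n-1 = 5.
  S[A,A] = ((-1)·(-1) + (1)·(1) + (0)·(0) + (1)·(1) + (0)·(0) + (-1)·(-1)) / 5 = 4/5 = 0.8
  S[A,B] = ((-1)·(1.5) + (1)·(-2.5) + (0)·(3.5) + (1)·(-0.5) + (0)·(0.5) + (-1)·(-2.5)) / 5 = -2/5 = -0.4
  S[A,C] = ((-1)·(2) + (1)·(3) + (0)·(-2) + (1)·(-1) + (0)·(1) + (-1)·(-3)) / 5 = 3/5 = 0.6
  S[B,B] = ((1.5)·(1.5) + (-2.5)·(-2.5) + (3.5)·(3.5) + (-0.5)·(-0.5) + (0.5)·(0.5) + (-2.5)·(-2.5)) / 5 = 27.5/5 = 5.5
  S[B,C] = ((1.5)·(2) + (-2.5)·(3) + (3.5)·(-2) + (-0.5)·(-1) + (0.5)·(1) + (-2.5)·(-3)) / 5 = -3/5 = -0.6
  S[C,C] = ((2)·(2) + (3)·(3) + (-2)·(-2) + (-1)·(-1) + (1)·(1) + (-3)·(-3)) / 5 = 28/5 = 5.6

S is symmetric (S[j,i] = S[i,j]). Assembling:

S = [[0.8, -0.4, 0.6],
 [-0.4, 5.5, -0.6],
 [0.6, -0.6, 5.6]]


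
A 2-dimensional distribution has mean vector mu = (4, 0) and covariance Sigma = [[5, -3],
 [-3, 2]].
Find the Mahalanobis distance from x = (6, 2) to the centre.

Step 1 — centre the observation: (x - mu) = (2, 2).

Step 2 — invert Sigma. det(Sigma) = 5·2 - (-3)² = 1.
  Sigma^{-1} = (1/det) · [[d, -b], [-b, a]] = [[2, 3],
 [3, 5]].

Step 3 — form the quadratic (x - mu)^T · Sigma^{-1} · (x - mu):
  Sigma^{-1} · (x - mu) = (10, 16).
  (x - mu)^T · [Sigma^{-1} · (x - mu)] = (2)·(10) + (2)·(16) = 52.

Step 4 — take square root: d = √(52) ≈ 7.2111.

d(x, mu) = √(52) ≈ 7.2111


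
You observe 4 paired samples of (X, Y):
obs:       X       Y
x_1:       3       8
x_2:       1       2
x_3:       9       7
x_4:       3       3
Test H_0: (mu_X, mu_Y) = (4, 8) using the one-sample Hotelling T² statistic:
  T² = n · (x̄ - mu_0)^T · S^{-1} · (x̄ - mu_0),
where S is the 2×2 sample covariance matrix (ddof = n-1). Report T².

Step 1 — sample mean vector:
  mean(X) = (3 + 1 + 9 + 3) / 4 = 16/4 = 4
  mean(Y) = (8 + 2 + 7 + 3) / 4 = 20/4 = 5
  x̄ = (4, 5),  deviation x̄ - mu_0 = (4, 5) - (4, 8) = (0, -3).

Step 2 — sample covariance matrix, S[i,j] = (1/(n-1)) · Σ_k (x_{k,i} - mean_i) · (x_{k,j} - mean_j), divisor n-1 = 3:
  S[X,X] = ((-1)·(-1) + (-3)·(-3) + (5)·(5) + (-1)·(-1)) / 3 = 36/3 = 12
  S[X,Y] = ((-1)·(3) + (-3)·(-3) + (5)·(2) + (-1)·(-2)) / 3 = 18/3 = 6
  S[Y,Y] = ((3)·(3) + (-3)·(-3) + (2)·(2) + (-2)·(-2)) / 3 = 26/3 = 8.6667
  S = [[12, 6],
 [6, 8.6667]].

Step 3 — invert S. det(S) = 12·8.6667 - (6)² = 68.
  S^{-1} = (1/det) · [[d, -b], [-b, a]] = [[0.1275, -0.0882],
 [-0.0882, 0.1765]].

Step 4 — quadratic form (x̄ - mu_0)^T · S^{-1} · (x̄ - mu_0):
  S^{-1} · (x̄ - mu_0) = (0.2647, -0.5294),
  (x̄ - mu_0)^T · [...] = (0)·(0.2647) + (-3)·(-0.5294) = 1.5882.

Step 5 — scale by n: T² = 4 · 1.5882 = 6.3529.

T² ≈ 6.3529


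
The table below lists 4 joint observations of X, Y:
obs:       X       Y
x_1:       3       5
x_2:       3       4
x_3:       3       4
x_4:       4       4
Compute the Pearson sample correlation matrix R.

Step 1 — column means:
  mean(X) = (3 + 3 + 3 + 4) / 4 = 13/4 = 3.25
  mean(Y) = (5 + 4 + 4 + 4) / 4 = 17/4 = 4.25

Step 2 — sample variances and covariances s[i,j] = (1/(n-1)) · Σ_k (x_{k,i} - mean_i) · (x_{k,j} - mean_j), with n-1 = 3:
  s[X,X] = ((-0.25)·(-0.25) + (-0.25)·(-0.25) + (-0.25)·(-0.25) + (0.75)·(0.75)) / 3 = 0.75/3 = 0.25
  s[X,Y] = ((-0.25)·(0.75) + (-0.25)·(-0.25) + (-0.25)·(-0.25) + (0.75)·(-0.25)) / 3 = -0.25/3 = -0.0833
  s[Y,Y] = ((0.75)·(0.75) + (-0.25)·(-0.25) + (-0.25)·(-0.25) + (-0.25)·(-0.25)) / 3 = 0.75/3 = 0.25
  Sample standard deviations s_i = √(s[i,i]):
  s(X) = √(0.25) = 0.5
  s(Y) = √(0.25) = 0.5

Step 3 — r_{ij} = s_{ij} / (s_i · s_j):
  r[X,X] = 1 (diagonal).
  r[X,Y] = -0.0833 / (0.5 · 0.5) = -0.0833 / 0.25 = -0.3333
  r[Y,Y] = 1 (diagonal).

R is symmetric with unit diagonal. Assembling:

R = [[1, -0.3333],
 [-0.3333, 1]]


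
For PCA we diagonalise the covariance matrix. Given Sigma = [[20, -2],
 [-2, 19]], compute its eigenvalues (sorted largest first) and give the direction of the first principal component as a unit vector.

Step 1 — characteristic polynomial of 2×2 Sigma:
  det(Sigma - λI) = λ² - trace · λ + det = 0.
  trace = 20 + 19 = 39, det = 20·19 - (-2)² = 376.
Step 2 — discriminant:
  Δ = trace² - 4·det = 1521 - 1504 = 17.
Step 3 — eigenvalues:
  λ = (trace ± √Δ)/2 = (39 ± 4.1231)/2,
  λ_1 = 21.5616,  λ_2 = 17.4384.

Step 4 — unit eigenvector for λ_1: solve (Sigma - λ_1 I)v = 0. First row:
  (20 - 21.5616)·v_x + (-2)·v_y = 0, i.e. (-1.5616)·v_x + (-2)·v_y = 0,
  so v ∝ (b, λ_1 - a) = (-2, 1.5616); multiply by -1 so the first entry is positive: u = (2, -1.5616).
  ||u|| = √((2)² + (-1.5616)²) = √(6.4384) ≈ 2.5374,
  v_1 = u/||u|| ≈ (0.7882, -0.6154) (||v_1|| = 1).

λ_1 = 21.5616,  λ_2 = 17.4384;  v_1 ≈ (0.7882, -0.6154)


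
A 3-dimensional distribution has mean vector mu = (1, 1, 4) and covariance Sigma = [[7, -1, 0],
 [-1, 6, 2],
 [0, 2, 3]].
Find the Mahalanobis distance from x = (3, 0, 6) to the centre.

Step 1 — centre the observation: (x - mu) = (2, -1, 2).

Step 2 — invert Sigma (cofactor / det for 3×3, or solve directly):
  Sigma^{-1} = [[0.1474, 0.0316, -0.0211],
 [0.0316, 0.2211, -0.1474],
 [-0.0211, -0.1474, 0.4316]].

Step 3 — form the quadratic (x - mu)^T · Sigma^{-1} · (x - mu):
  Sigma^{-1} · (x - mu) = (0.2211, -0.4526, 0.9684).
  (x - mu)^T · [Sigma^{-1} · (x - mu)] = (2)·(0.2211) + (-1)·(-0.4526) + (2)·(0.9684) = 2.8316.

Step 4 — take square root: d = √(2.8316) ≈ 1.6827.

d(x, mu) = √(2.8316) ≈ 1.6827


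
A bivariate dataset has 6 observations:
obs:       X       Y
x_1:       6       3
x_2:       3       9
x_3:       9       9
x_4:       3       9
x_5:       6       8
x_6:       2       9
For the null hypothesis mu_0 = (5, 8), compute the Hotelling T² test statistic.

Step 1 — sample mean vector:
  mean(X) = (6 + 3 + 9 + 3 + 6 + 2) / 6 = 29/6 = 4.8333
  mean(Y) = (3 + 9 + 9 + 9 + 8 + 9) / 6 = 47/6 = 7.8333
  x̄ = (4.8333, 7.8333),  deviation x̄ - mu_0 = (4.8333, 7.8333) - (5, 8) = (-0.1667, -0.1667).

Step 2 — sample covariance matrix, S[i,j] = (1/(n-1)) · Σ_k (x_{k,i} - mean_i) · (x_{k,j} - mean_j), divisor n-1 = 5:
  S[X,X] = ((1.1667)·(1.1667) + (-1.8333)·(-1.8333) + (4.1667)·(4.1667) + (-1.8333)·(-1.8333) + (1.1667)·(1.1667) + (-2.8333)·(-2.8333)) / 5 = 34.8333/5 = 6.9667
  S[X,Y] = ((1.1667)·(-4.8333) + (-1.8333)·(1.1667) + (4.1667)·(1.1667) + (-1.8333)·(1.1667) + (1.1667)·(0.1667) + (-2.8333)·(1.1667)) / 5 = -8.1667/5 = -1.6333
  S[Y,Y] = ((-4.8333)·(-4.8333) + (1.1667)·(1.1667) + (1.1667)·(1.1667) + (1.1667)·(1.1667) + (0.1667)·(0.1667) + (1.1667)·(1.1667)) / 5 = 28.8333/5 = 5.7667
  S = [[6.9667, -1.6333],
 [-1.6333, 5.7667]].

Step 3 — invert S. det(S) = 6.9667·5.7667 - (-1.6333)² = 37.5067.
  S^{-1} = (1/det) · [[d, -b], [-b, a]] = [[0.1538, 0.0435],
 [0.0435, 0.1857]].

Step 4 — quadratic form (x̄ - mu_0)^T · S^{-1} · (x̄ - mu_0):
  S^{-1} · (x̄ - mu_0) = (-0.0329, -0.0382),
  (x̄ - mu_0)^T · [...] = (-0.1667)·(-0.0329) + (-0.1667)·(-0.0382) = 0.0118.

Step 5 — scale by n: T² = 6 · 0.0118 = 0.0711.

T² ≈ 0.0711


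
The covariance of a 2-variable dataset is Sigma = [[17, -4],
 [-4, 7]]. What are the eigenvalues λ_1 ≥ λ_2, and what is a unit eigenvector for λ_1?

Step 1 — characteristic polynomial of 2×2 Sigma:
  det(Sigma - λI) = λ² - trace · λ + det = 0.
  trace = 17 + 7 = 24, det = 17·7 - (-4)² = 103.
Step 2 — discriminant:
  Δ = trace² - 4·det = 576 - 412 = 164.
Step 3 — eigenvalues:
  λ = (trace ± √Δ)/2 = (24 ± 12.8062)/2,
  λ_1 = 18.4031,  λ_2 = 5.5969.

Step 4 — unit eigenvector for λ_1: solve (Sigma - λ_1 I)v = 0. First row:
  (17 - 18.4031)·v_x + (-4)·v_y = 0, i.e. (-1.4031)·v_x + (-4)·v_y = 0,
  so v ∝ (b, λ_1 - a) = (-4, 1.4031); multiply by -1 so the first entry is positive: u = (4, -1.4031).
  ||u|| = √((4)² + (-1.4031)²) = √(17.9688) ≈ 4.239,
  v_1 = u/||u|| ≈ (0.9436, -0.331) (||v_1|| = 1).

λ_1 = 18.4031,  λ_2 = 5.5969;  v_1 ≈ (0.9436, -0.331)


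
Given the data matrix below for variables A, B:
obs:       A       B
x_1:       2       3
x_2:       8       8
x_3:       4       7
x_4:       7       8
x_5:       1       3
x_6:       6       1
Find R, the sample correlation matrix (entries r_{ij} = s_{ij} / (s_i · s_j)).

Step 1 — column means:
  mean(A) = (2 + 8 + 4 + 7 + 1 + 6) / 6 = 28/6 = 4.6667
  mean(B) = (3 + 8 + 7 + 8 + 3 + 1) / 6 = 30/6 = 5

Step 2 — sample variances and covariances s[i,j] = (1/(n-1)) · Σ_k (x_{k,i} - mean_i) · (x_{k,j} - mean_j), with n-1 = 5:
  s[A,A] = ((-2.6667)·(-2.6667) + (3.3333)·(3.3333) + (-0.6667)·(-0.6667) + (2.3333)·(2.3333) + (-3.6667)·(-3.6667) + (1.3333)·(1.3333)) / 5 = 39.3333/5 = 7.8667
  s[A,B] = ((-2.6667)·(-2) + (3.3333)·(3) + (-0.6667)·(2) + (2.3333)·(3) + (-3.6667)·(-2) + (1.3333)·(-4)) / 5 = 23/5 = 4.6
  s[B,B] = ((-2)·(-2) + (3)·(3) + (2)·(2) + (3)·(3) + (-2)·(-2) + (-4)·(-4)) / 5 = 46/5 = 9.2
  Sample standard deviations s_i = √(s[i,i]):
  s(A) = √(7.8667) = 2.8048
  s(B) = √(9.2) = 3.0332

Step 3 — r_{ij} = s_{ij} / (s_i · s_j):
  r[A,A] = 1 (diagonal).
  r[A,B] = 4.6 / (2.8048 · 3.0332) = 4.6 / 8.5073 = 0.5407
  r[B,B] = 1 (diagonal).

R is symmetric with unit diagonal. Assembling:

R = [[1, 0.5407],
 [0.5407, 1]]


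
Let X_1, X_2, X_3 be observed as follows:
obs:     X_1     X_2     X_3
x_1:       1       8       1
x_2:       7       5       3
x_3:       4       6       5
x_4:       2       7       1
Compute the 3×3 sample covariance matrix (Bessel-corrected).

Step 1 — column means:
  mean(X_1) = (1 + 7 + 4 + 2) / 4 = 14/4 = 3.5
  mean(X_2) = (8 + 5 + 6 + 7) / 4 = 26/4 = 6.5
  mean(X_3) = (1 + 3 + 5 + 1) / 4 = 10/4 = 2.5

Step 2 — sample covariance S[i,j] = (1/(n-1)) · Σ_k (x_{k,i} - mean_i) · (x_{k,j} - mean_j), with n-1 = 3.
  S[X_1,X_1] = ((-2.5)·(-2.5) + (3.5)·(3.5) + (0.5)·(0.5) + (-1.5)·(-1.5)) / 3 = 21/3 = 7
  S[X_1,X_2] = ((-2.5)·(1.5) + (3.5)·(-1.5) + (0.5)·(-0.5) + (-1.5)·(0.5)) / 3 = -10/3 = -3.3333
  S[X_1,X_3] = ((-2.5)·(-1.5) + (3.5)·(0.5) + (0.5)·(2.5) + (-1.5)·(-1.5)) / 3 = 9/3 = 3
  S[X_2,X_2] = ((1.5)·(1.5) + (-1.5)·(-1.5) + (-0.5)·(-0.5) + (0.5)·(0.5)) / 3 = 5/3 = 1.6667
  S[X_2,X_3] = ((1.5)·(-1.5) + (-1.5)·(0.5) + (-0.5)·(2.5) + (0.5)·(-1.5)) / 3 = -5/3 = -1.6667
  S[X_3,X_3] = ((-1.5)·(-1.5) + (0.5)·(0.5) + (2.5)·(2.5) + (-1.5)·(-1.5)) / 3 = 11/3 = 3.6667

S is symmetric (S[j,i] = S[i,j]). Assembling:

S = [[7, -3.3333, 3],
 [-3.3333, 1.6667, -1.6667],
 [3, -1.6667, 3.6667]]


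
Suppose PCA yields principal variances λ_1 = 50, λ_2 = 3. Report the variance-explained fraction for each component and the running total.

Step 1 — total variance = trace(Sigma) = Σ λ_i = 50 + 3 = 53.

Step 2 — fraction explained by component i = λ_i / Σ λ:
  PC1: 50/53 = 0.9434
  PC2: 3/53 = 0.0566

Step 3 — cumulative fraction after k components = (λ_1 + ... + λ_k) / Σ λ:
  k = 1: 50/53 = 0.9434
  k = 2: (50 + 3)/53 = 53/53 = 1

Summary (fraction, with percent):

explained: PC1 0.9434 (94.34%), PC2 0.0566 (5.66%);  cumulative: 0.9434, 1


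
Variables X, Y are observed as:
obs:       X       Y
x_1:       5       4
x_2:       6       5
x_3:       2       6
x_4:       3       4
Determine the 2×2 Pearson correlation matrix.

Step 1 — column means:
  mean(X) = (5 + 6 + 2 + 3) / 4 = 16/4 = 4
  mean(Y) = (4 + 5 + 6 + 4) / 4 = 19/4 = 4.75

Step 2 — sample variances and covariances s[i,j] = (1/(n-1)) · Σ_k (x_{k,i} - mean_i) · (x_{k,j} - mean_j), with n-1 = 3:
  s[X,X] = ((1)·(1) + (2)·(2) + (-2)·(-2) + (-1)·(-1)) / 3 = 10/3 = 3.3333
  s[X,Y] = ((1)·(-0.75) + (2)·(0.25) + (-2)·(1.25) + (-1)·(-0.75)) / 3 = -2/3 = -0.6667
  s[Y,Y] = ((-0.75)·(-0.75) + (0.25)·(0.25) + (1.25)·(1.25) + (-0.75)·(-0.75)) / 3 = 2.75/3 = 0.9167
  Sample standard deviations s_i = √(s[i,i]):
  s(X) = √(3.3333) = 1.8257
  s(Y) = √(0.9167) = 0.9574

Step 3 — r_{ij} = s_{ij} / (s_i · s_j):
  r[X,X] = 1 (diagonal).
  r[X,Y] = -0.6667 / (1.8257 · 0.9574) = -0.6667 / 1.748 = -0.3814
  r[Y,Y] = 1 (diagonal).

R is symmetric with unit diagonal. Assembling:

R = [[1, -0.3814],
 [-0.3814, 1]]


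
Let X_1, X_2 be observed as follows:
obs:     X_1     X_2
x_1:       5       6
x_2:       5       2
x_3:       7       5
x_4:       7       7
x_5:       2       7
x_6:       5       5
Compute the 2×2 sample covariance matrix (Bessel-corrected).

Step 1 — column means:
  mean(X_1) = (5 + 5 + 7 + 7 + 2 + 5) / 6 = 31/6 = 5.1667
  mean(X_2) = (6 + 2 + 5 + 7 + 7 + 5) / 6 = 32/6 = 5.3333

Step 2 — sample covariance S[i,j] = (1/(n-1)) · Σ_k (x_{k,i} - mean_i) · (x_{k,j} - mean_j), with n-1 = 5.
  S[X_1,X_1] = ((-0.1667)·(-0.1667) + (-0.1667)·(-0.1667) + (1.8333)·(1.8333) + (1.8333)·(1.8333) + (-3.1667)·(-3.1667) + (-0.1667)·(-0.1667)) / 5 = 16.8333/5 = 3.3667
  S[X_1,X_2] = ((-0.1667)·(0.6667) + (-0.1667)·(-3.3333) + (1.8333)·(-0.3333) + (1.8333)·(1.6667) + (-3.1667)·(1.6667) + (-0.1667)·(-0.3333)) / 5 = -2.3333/5 = -0.4667
  S[X_2,X_2] = ((0.6667)·(0.6667) + (-3.3333)·(-3.3333) + (-0.3333)·(-0.3333) + (1.6667)·(1.6667) + (1.6667)·(1.6667) + (-0.3333)·(-0.3333)) / 5 = 17.3333/5 = 3.4667

S is symmetric (S[j,i] = S[i,j]). Assembling:

S = [[3.3667, -0.4667],
 [-0.4667, 3.4667]]


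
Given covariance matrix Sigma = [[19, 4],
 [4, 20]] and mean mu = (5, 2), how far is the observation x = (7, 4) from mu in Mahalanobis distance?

Step 1 — centre the observation: (x - mu) = (2, 2).

Step 2 — invert Sigma. det(Sigma) = 19·20 - (4)² = 364.
  Sigma^{-1} = (1/det) · [[d, -b], [-b, a]] = [[0.0549, -0.011],
 [-0.011, 0.0522]].

Step 3 — form the quadratic (x - mu)^T · Sigma^{-1} · (x - mu):
  Sigma^{-1} · (x - mu) = (0.0879, 0.0824).
  (x - mu)^T · [Sigma^{-1} · (x - mu)] = (2)·(0.0879) + (2)·(0.0824) = 0.3407.

Step 4 — take square root: d = √(0.3407) ≈ 0.5837.

d(x, mu) = √(0.3407) ≈ 0.5837


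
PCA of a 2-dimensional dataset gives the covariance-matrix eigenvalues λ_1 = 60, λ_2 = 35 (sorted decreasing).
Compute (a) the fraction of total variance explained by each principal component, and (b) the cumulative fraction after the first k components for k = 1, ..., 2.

Step 1 — total variance = trace(Sigma) = Σ λ_i = 60 + 35 = 95.

Step 2 — fraction explained by component i = λ_i / Σ λ:
  PC1: 60/95 = 0.6316
  PC2: 35/95 = 0.3684

Step 3 — cumulative fraction after k components = (λ_1 + ... + λ_k) / Σ λ:
  k = 1: 60/95 = 0.6316
  k = 2: (60 + 35)/95 = 95/95 = 1

Summary (fraction, with percent):

explained: PC1 0.6316 (63.16%), PC2 0.3684 (36.84%);  cumulative: 0.6316, 1


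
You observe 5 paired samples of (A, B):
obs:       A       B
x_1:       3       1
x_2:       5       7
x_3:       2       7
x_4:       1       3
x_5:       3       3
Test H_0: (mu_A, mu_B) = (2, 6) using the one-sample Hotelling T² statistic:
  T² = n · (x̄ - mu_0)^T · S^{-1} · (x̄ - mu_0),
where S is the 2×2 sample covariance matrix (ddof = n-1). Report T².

Step 1 — sample mean vector:
  mean(A) = (3 + 5 + 2 + 1 + 3) / 5 = 14/5 = 2.8
  mean(B) = (1 + 7 + 7 + 3 + 3) / 5 = 21/5 = 4.2
  x̄ = (2.8, 4.2),  deviation x̄ - mu_0 = (2.8, 4.2) - (2, 6) = (0.8, -1.8).

Step 2 — sample covariance matrix, S[i,j] = (1/(n-1)) · Σ_k (x_{k,i} - mean_i) · (x_{k,j} - mean_j), divisor n-1 = 4:
  S[A,A] = ((0.2)·(0.2) + (2.2)·(2.2) + (-0.8)·(-0.8) + (-1.8)·(-1.8) + (0.2)·(0.2)) / 4 = 8.8/4 = 2.2
  S[A,B] = ((0.2)·(-3.2) + (2.2)·(2.8) + (-0.8)·(2.8) + (-1.8)·(-1.2) + (0.2)·(-1.2)) / 4 = 5.2/4 = 1.3
  S[B,B] = ((-3.2)·(-3.2) + (2.8)·(2.8) + (2.8)·(2.8) + (-1.2)·(-1.2) + (-1.2)·(-1.2)) / 4 = 28.8/4 = 7.2
  S = [[2.2, 1.3],
 [1.3, 7.2]].

Step 3 — invert S. det(S) = 2.2·7.2 - (1.3)² = 14.15.
  S^{-1} = (1/det) · [[d, -b], [-b, a]] = [[0.5088, -0.0919],
 [-0.0919, 0.1555]].

Step 4 — quadratic form (x̄ - mu_0)^T · S^{-1} · (x̄ - mu_0):
  S^{-1} · (x̄ - mu_0) = (0.5724, -0.3534),
  (x̄ - mu_0)^T · [...] = (0.8)·(0.5724) + (-1.8)·(-0.3534) = 1.094.

Step 5 — scale by n: T² = 5 · 1.094 = 5.47.

T² ≈ 5.47


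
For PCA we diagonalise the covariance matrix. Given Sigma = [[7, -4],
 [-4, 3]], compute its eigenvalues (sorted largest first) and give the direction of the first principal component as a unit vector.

Step 1 — characteristic polynomial of 2×2 Sigma:
  det(Sigma - λI) = λ² - trace · λ + det = 0.
  trace = 7 + 3 = 10, det = 7·3 - (-4)² = 5.
Step 2 — discriminant:
  Δ = trace² - 4·det = 100 - 20 = 80.
Step 3 — eigenvalues:
  λ = (trace ± √Δ)/2 = (10 ± 8.9443)/2,
  λ_1 = 9.4721,  λ_2 = 0.5279.

Step 4 — unit eigenvector for λ_1: solve (Sigma - λ_1 I)v = 0. First row:
  (7 - 9.4721)·v_x + (-4)·v_y = 0, i.e. (-2.4721)·v_x + (-4)·v_y = 0,
  so v ∝ (b, λ_1 - a) = (-4, 2.4721); multiply by -1 so the first entry is positive: u = (4, -2.4721).
  ||u|| = √((4)² + (-2.4721)²) = √(22.1115) ≈ 4.7023,
  v_1 = u/||u|| ≈ (0.8507, -0.5257) (||v_1|| = 1).

λ_1 = 9.4721,  λ_2 = 0.5279;  v_1 ≈ (0.8507, -0.5257)


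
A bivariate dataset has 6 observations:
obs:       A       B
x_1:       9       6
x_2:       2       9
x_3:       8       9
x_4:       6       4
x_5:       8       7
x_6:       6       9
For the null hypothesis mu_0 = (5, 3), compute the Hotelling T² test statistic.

Step 1 — sample mean vector:
  mean(A) = (9 + 2 + 8 + 6 + 8 + 6) / 6 = 39/6 = 6.5
  mean(B) = (6 + 9 + 9 + 4 + 7 + 9) / 6 = 44/6 = 7.3333
  x̄ = (6.5, 7.3333),  deviation x̄ - mu_0 = (6.5, 7.3333) - (5, 3) = (1.5, 4.3333).

Step 2 — sample covariance matrix, S[i,j] = (1/(n-1)) · Σ_k (x_{k,i} - mean_i) · (x_{k,j} - mean_j), divisor n-1 = 5:
  S[A,A] = ((2.5)·(2.5) + (-4.5)·(-4.5) + (1.5)·(1.5) + (-0.5)·(-0.5) + (1.5)·(1.5) + (-0.5)·(-0.5)) / 5 = 31.5/5 = 6.3
  S[A,B] = ((2.5)·(-1.3333) + (-4.5)·(1.6667) + (1.5)·(1.6667) + (-0.5)·(-3.3333) + (1.5)·(-0.3333) + (-0.5)·(1.6667)) / 5 = -8/5 = -1.6
  S[B,B] = ((-1.3333)·(-1.3333) + (1.6667)·(1.6667) + (1.6667)·(1.6667) + (-3.3333)·(-3.3333) + (-0.3333)·(-0.3333) + (1.6667)·(1.6667)) / 5 = 21.3333/5 = 4.2667
  S = [[6.3, -1.6],
 [-1.6, 4.2667]].

Step 3 — invert S. det(S) = 6.3·4.2667 - (-1.6)² = 24.32.
  S^{-1} = (1/det) · [[d, -b], [-b, a]] = [[0.1754, 0.0658],
 [0.0658, 0.259]].

Step 4 — quadratic form (x̄ - mu_0)^T · S^{-1} · (x̄ - mu_0):
  S^{-1} · (x̄ - mu_0) = (0.5482, 1.2212),
  (x̄ - mu_0)^T · [...] = (1.5)·(0.5482) + (4.3333)·(1.2212) = 6.1143.

Step 5 — scale by n: T² = 6 · 6.1143 = 36.6859.

T² ≈ 36.6859


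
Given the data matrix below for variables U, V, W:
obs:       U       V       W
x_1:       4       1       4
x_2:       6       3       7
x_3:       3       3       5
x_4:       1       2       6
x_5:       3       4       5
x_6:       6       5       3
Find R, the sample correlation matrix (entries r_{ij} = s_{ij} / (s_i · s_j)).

Step 1 — column means:
  mean(U) = (4 + 6 + 3 + 1 + 3 + 6) / 6 = 23/6 = 3.8333
  mean(V) = (1 + 3 + 3 + 2 + 4 + 5) / 6 = 18/6 = 3
  mean(W) = (4 + 7 + 5 + 6 + 5 + 3) / 6 = 30/6 = 5

Step 2 — sample variances and covariances s[i,j] = (1/(n-1)) · Σ_k (x_{k,i} - mean_i) · (x_{k,j} - mean_j), with n-1 = 5:
  s[U,U] = ((0.1667)·(0.1667) + (2.1667)·(2.1667) + (-0.8333)·(-0.8333) + (-2.8333)·(-2.8333) + (-0.8333)·(-0.8333) + (2.1667)·(2.1667)) / 5 = 18.8333/5 = 3.7667
  s[U,V] = ((0.1667)·(-2) + (2.1667)·(0) + (-0.8333)·(0) + (-2.8333)·(-1) + (-0.8333)·(1) + (2.1667)·(2)) / 5 = 6/5 = 1.2
  s[U,W] = ((0.1667)·(-1) + (2.1667)·(2) + (-0.8333)·(0) + (-2.8333)·(1) + (-0.8333)·(0) + (2.1667)·(-2)) / 5 = -3/5 = -0.6
  s[V,V] = ((-2)·(-2) + (0)·(0) + (0)·(0) + (-1)·(-1) + (1)·(1) + (2)·(2)) / 5 = 10/5 = 2
  s[V,W] = ((-2)·(-1) + (0)·(2) + (0)·(0) + (-1)·(1) + (1)·(0) + (2)·(-2)) / 5 = -3/5 = -0.6
  s[W,W] = ((-1)·(-1) + (2)·(2) + (0)·(0) + (1)·(1) + (0)·(0) + (-2)·(-2)) / 5 = 10/5 = 2
  Sample standard deviations s_i = √(s[i,i]):
  s(U) = √(3.7667) = 1.9408
  s(V) = √(2) = 1.4142
  s(W) = √(2) = 1.4142

Step 3 — r_{ij} = s_{ij} / (s_i · s_j):
  r[U,U] = 1 (diagonal).
  r[U,V] = 1.2 / (1.9408 · 1.4142) = 1.2 / 2.7447 = 0.4372
  r[U,W] = -0.6 / (1.9408 · 1.4142) = -0.6 / 2.7447 = -0.2186
  r[V,V] = 1 (diagonal).
  r[V,W] = -0.6 / (1.4142 · 1.4142) = -0.6 / 2 = -0.3
  r[W,W] = 1 (diagonal).

R is symmetric with unit diagonal. Assembling:

R = [[1, 0.4372, -0.2186],
 [0.4372, 1, -0.3],
 [-0.2186, -0.3, 1]]


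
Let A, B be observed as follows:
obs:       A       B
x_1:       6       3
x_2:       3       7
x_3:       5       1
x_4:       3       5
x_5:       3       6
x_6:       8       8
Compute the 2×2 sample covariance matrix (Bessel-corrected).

Step 1 — column means:
  mean(A) = (6 + 3 + 5 + 3 + 3 + 8) / 6 = 28/6 = 4.6667
  mean(B) = (3 + 7 + 1 + 5 + 6 + 8) / 6 = 30/6 = 5

Step 2 — sample covariance S[i,j] = (1/(n-1)) · Σ_k (x_{k,i} - mean_i) · (x_{k,j} - mean_j), with n-1 = 5.
  S[A,A] = ((1.3333)·(1.3333) + (-1.6667)·(-1.6667) + (0.3333)·(0.3333) + (-1.6667)·(-1.6667) + (-1.6667)·(-1.6667) + (3.3333)·(3.3333)) / 5 = 21.3333/5 = 4.2667
  S[A,B] = ((1.3333)·(-2) + (-1.6667)·(2) + (0.3333)·(-4) + (-1.6667)·(0) + (-1.6667)·(1) + (3.3333)·(3)) / 5 = 1/5 = 0.2
  S[B,B] = ((-2)·(-2) + (2)·(2) + (-4)·(-4) + (0)·(0) + (1)·(1) + (3)·(3)) / 5 = 34/5 = 6.8

S is symmetric (S[j,i] = S[i,j]). Assembling:

S = [[4.2667, 0.2],
 [0.2, 6.8]]


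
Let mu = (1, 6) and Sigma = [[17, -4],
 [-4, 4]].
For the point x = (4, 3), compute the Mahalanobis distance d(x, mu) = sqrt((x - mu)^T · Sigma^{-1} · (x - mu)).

Step 1 — centre the observation: (x - mu) = (3, -3).

Step 2 — invert Sigma. det(Sigma) = 17·4 - (-4)² = 52.
  Sigma^{-1} = (1/det) · [[d, -b], [-b, a]] = [[0.0769, 0.0769],
 [0.0769, 0.3269]].

Step 3 — form the quadratic (x - mu)^T · Sigma^{-1} · (x - mu):
  Sigma^{-1} · (x - mu) = (0, -0.75).
  (x - mu)^T · [Sigma^{-1} · (x - mu)] = (3)·(0) + (-3)·(-0.75) = 2.25.

Step 4 — take square root: d = √(2.25) ≈ 1.5.

d(x, mu) = √(2.25) ≈ 1.5


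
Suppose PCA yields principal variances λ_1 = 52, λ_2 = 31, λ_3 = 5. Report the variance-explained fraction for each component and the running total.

Step 1 — total variance = trace(Sigma) = Σ λ_i = 52 + 31 + 5 = 88.

Step 2 — fraction explained by component i = λ_i / Σ λ:
  PC1: 52/88 = 0.5909
  PC2: 31/88 = 0.3523
  PC3: 5/88 = 0.0568

Step 3 — cumulative fraction after k components = (λ_1 + ... + λ_k) / Σ λ:
  k = 1: 52/88 = 0.5909
  k = 2: (52 + 31)/88 = 83/88 = 0.9432
  k = 3: (52 + 31 + 5)/88 = 88/88 = 1

Summary (fraction, with percent):

explained: PC1 0.5909 (59.09%), PC2 0.3523 (35.23%), PC3 0.0568 (5.68%);  cumulative: 0.5909, 0.9432, 1


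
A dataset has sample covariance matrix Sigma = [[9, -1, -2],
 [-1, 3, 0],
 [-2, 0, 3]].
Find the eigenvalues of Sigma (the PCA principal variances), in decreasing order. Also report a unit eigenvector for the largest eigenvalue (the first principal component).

Step 1 — characteristic polynomial p(λ) = det(λI - Sigma) = λ³ - tr·λ² + c_1·λ - det, where tr = trace, c_1 = sum of the principal 2×2 minors, det = det(Sigma):
  tr = 9 + 3 + 3 = 15,
  c_1 = (9·3 - (-1)²) + (9·3 - (-2)²) + (3·3 - (0)²) = 26 + 23 + 9 = 58,
  det = 9·(3·3 - (0)²) - (-1)·((-1)·3 - (0)·(-2)) + (-2)·((-1)·(0) - 3·(-2)) = 9·(9) - (-1)·(-3) + (-2)·(6) = 66.
  So p(λ) = λ³ - 15λ² + 58λ - 66.
Step 2 — look for an integer root (rational root theorem: any rational root is an integer divisor of 66). Testing λ = 3:
  p(3) = 27 - 135 + 174 - 66 = 0  ✓
  Dividing out (λ - 3): p(λ) = (λ - 3)(λ² - 12λ + 22).
Step 3 — remaining eigenvalues from the quadratic λ² - 12λ + 22 = 0:
  Δ = 12² - 4·22 = 144 - 88 = 56,  λ = (12 ± √56)/2 = (12 ± 7.4833)/2 ≈ 9.7417 or 2.2583.
  Sorted: λ_1 = 9.7417,  λ_2 = 3,  λ_3 = 2.2583  (check: sum = 15 = tr ✓).

Step 4 — unit eigenvector for λ_1 ≈ 9.7417: v spans the null space of (Sigma - λ_1 I), whose rows are
  r_1 = (-0.7417, -1, -2),  r_2 = (-1, -6.7417, 0),  r_3 = (-2, 0, -6.7417).
  v is orthogonal to every row, so take v ∝ r_1 × r_2 = ((-1)·(0) - (-2)·(-6.7417), (-2)·(-1) - (-0.7417)·(0), (-0.7417)·(-6.7417) - (-1)·(-1)) ≈ (-13.4833, 2, 4).
  Rescale (multiply by -1 so the first nonzero entry is positive): u = (13.4833, -2, -4).
  ||u|| = √((13.4833)² + (-2)² + (-4)²) = √(201.7998) ≈ 14.2056,  v_1 = u/||u|| ≈ (0.9492, -0.1408, -0.2816) (||v_1|| = 1).

λ_1 = 9.7417,  λ_2 = 3,  λ_3 = 2.2583;  v_1 ≈ (0.9492, -0.1408, -0.2816)


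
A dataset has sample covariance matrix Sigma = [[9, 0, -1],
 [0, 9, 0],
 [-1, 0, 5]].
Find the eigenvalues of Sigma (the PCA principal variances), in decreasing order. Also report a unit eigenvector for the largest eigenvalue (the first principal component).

Step 1 — characteristic polynomial p(λ) = det(λI - Sigma) = λ³ - tr·λ² + c_1·λ - det, where tr = trace, c_1 = sum of the principal 2×2 minors, det = det(Sigma):
  tr = 9 + 9 + 5 = 23,
  c_1 = (9·9 - (0)²) + (9·5 - (-1)²) + (9·5 - (0)²) = 81 + 44 + 45 = 170,
  det = 9·(9·5 - (0)²) - (0)·((0)·5 - (0)·(-1)) + (-1)·((0)·(0) - 9·(-1)) = 9·(45) - (0)·(0) + (-1)·(9) = 396.
  So p(λ) = λ³ - 23λ² + 170λ - 396.
Step 2 — look for an integer root (rational root theorem: any rational root is an integer divisor of 396). Testing λ = 9:
  p(9) = 729 - 1863 + 1530 - 396 = 0  ✓
  Dividing out (λ - 9): p(λ) = (λ - 9)(λ² - 14λ + 44).
Step 3 — remaining eigenvalues from the quadratic λ² - 14λ + 44 = 0:
  Δ = 14² - 4·44 = 196 - 176 = 20,  λ = (14 ± √20)/2 = (14 ± 4.4721)/2 ≈ 9.2361 or 4.7639.
  Sorted: λ_1 = 9.2361,  λ_2 = 9,  λ_3 = 4.7639  (check: sum = 23 = tr ✓).

Step 4 — unit eigenvector for λ_1 ≈ 9.2361: v spans the null space of (Sigma - λ_1 I), whose rows are
  r_1 = (-0.2361, 0, -1),  r_2 = (0, -0.2361, 0),  r_3 = (-1, 0, -4.2361).
  v is orthogonal to every row, so take v ∝ r_1 × r_2 = ((0)·(0) - (-1)·(-0.2361), (-1)·(0) - (-0.2361)·(0), (-0.2361)·(-0.2361) - (0)·(0)) ≈ (-0.2361, 0, 0.0557).
  Rescale (multiply by -1 so the first nonzero entry is positive): u = (0.2361, 0, -0.0557).
  ||u|| = √((0.2361)² + (0)² + (-0.0557)²) = √(0.0588) ≈ 0.2426,  v_1 = u/||u|| ≈ (0.9732, 0, -0.2298) (||v_1|| = 1).

λ_1 = 9.2361,  λ_2 = 9,  λ_3 = 4.7639;  v_1 ≈ (0.9732, 0, -0.2298)


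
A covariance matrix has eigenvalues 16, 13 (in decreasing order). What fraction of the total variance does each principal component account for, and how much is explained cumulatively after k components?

Step 1 — total variance = trace(Sigma) = Σ λ_i = 16 + 13 = 29.

Step 2 — fraction explained by component i = λ_i / Σ λ:
  PC1: 16/29 = 0.5517
  PC2: 13/29 = 0.4483

Step 3 — cumulative fraction after k components = (λ_1 + ... + λ_k) / Σ λ:
  k = 1: 16/29 = 0.5517
  k = 2: (16 + 13)/29 = 29/29 = 1

Summary (fraction, with percent):

explained: PC1 0.5517 (55.17%), PC2 0.4483 (44.83%);  cumulative: 0.5517, 1


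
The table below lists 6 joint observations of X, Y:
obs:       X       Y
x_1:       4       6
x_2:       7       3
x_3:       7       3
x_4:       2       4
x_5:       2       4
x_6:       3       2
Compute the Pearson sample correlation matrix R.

Step 1 — column means:
  mean(X) = (4 + 7 + 7 + 2 + 2 + 3) / 6 = 25/6 = 4.1667
  mean(Y) = (6 + 3 + 3 + 4 + 4 + 2) / 6 = 22/6 = 3.6667

Step 2 — sample variances and covariances s[i,j] = (1/(n-1)) · Σ_k (x_{k,i} - mean_i) · (x_{k,j} - mean_j), with n-1 = 5:
  s[X,X] = ((-0.1667)·(-0.1667) + (2.8333)·(2.8333) + (2.8333)·(2.8333) + (-2.1667)·(-2.1667) + (-2.1667)·(-2.1667) + (-1.1667)·(-1.1667)) / 5 = 26.8333/5 = 5.3667
  s[X,Y] = ((-0.1667)·(2.3333) + (2.8333)·(-0.6667) + (2.8333)·(-0.6667) + (-2.1667)·(0.3333) + (-2.1667)·(0.3333) + (-1.1667)·(-1.6667)) / 5 = -3.6667/5 = -0.7333
  s[Y,Y] = ((2.3333)·(2.3333) + (-0.6667)·(-0.6667) + (-0.6667)·(-0.6667) + (0.3333)·(0.3333) + (0.3333)·(0.3333) + (-1.6667)·(-1.6667)) / 5 = 9.3333/5 = 1.8667
  Sample standard deviations s_i = √(s[i,i]):
  s(X) = √(5.3667) = 2.3166
  s(Y) = √(1.8667) = 1.3663

Step 3 — r_{ij} = s_{ij} / (s_i · s_j):
  r[X,X] = 1 (diagonal).
  r[X,Y] = -0.7333 / (2.3166 · 1.3663) = -0.7333 / 3.1651 = -0.2317
  r[Y,Y] = 1 (diagonal).

R is symmetric with unit diagonal. Assembling:

R = [[1, -0.2317],
 [-0.2317, 1]]
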